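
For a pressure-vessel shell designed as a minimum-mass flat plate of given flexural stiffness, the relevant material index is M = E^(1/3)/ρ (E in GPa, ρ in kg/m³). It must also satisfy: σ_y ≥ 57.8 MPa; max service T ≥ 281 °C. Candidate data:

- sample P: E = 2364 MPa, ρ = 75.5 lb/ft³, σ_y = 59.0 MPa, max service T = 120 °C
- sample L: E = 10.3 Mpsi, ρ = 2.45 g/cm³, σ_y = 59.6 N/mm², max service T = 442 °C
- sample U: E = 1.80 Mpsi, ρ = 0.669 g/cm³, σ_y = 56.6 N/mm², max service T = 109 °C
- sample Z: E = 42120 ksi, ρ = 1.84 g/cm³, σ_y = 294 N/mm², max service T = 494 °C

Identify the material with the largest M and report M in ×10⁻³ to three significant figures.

Screen on constraints: σ_y ≥ 57.8 MPa; max service T ≥ 281 °C. Survivors: sample L, sample Z.
Convert each candidate to consistent units, then evaluate M:
  sample L: E = 71.02 GPa, ρ = 2450 kg/m³
  sample Z: E = 290.4 GPa, ρ = 1840 kg/m³
  sample Z: M = 3.60×10⁻³
  sample L: M = 1.69×10⁻³
Sample Z ranks first.

sample Z, M = 3.60×10⁻³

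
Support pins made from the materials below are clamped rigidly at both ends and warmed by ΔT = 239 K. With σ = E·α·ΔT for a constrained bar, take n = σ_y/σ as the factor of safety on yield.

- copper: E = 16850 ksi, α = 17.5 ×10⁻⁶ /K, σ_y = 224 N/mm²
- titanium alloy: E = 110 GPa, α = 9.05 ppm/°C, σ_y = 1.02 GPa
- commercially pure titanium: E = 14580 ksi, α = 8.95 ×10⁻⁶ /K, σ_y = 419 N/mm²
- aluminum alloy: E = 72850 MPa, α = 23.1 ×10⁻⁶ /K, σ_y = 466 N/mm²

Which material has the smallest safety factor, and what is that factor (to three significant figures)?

With everything in SI (GPa, ×10⁻⁶/K, MPa):
  copper: E = 116.2, α = 17.5, σ_y = 224.0 → σ = 486 MPa, n = 0.461
  titanium alloy: E = 110.0, α = 9.05, σ_y = 1020 → σ = 238 MPa, n = 4.29
  commercially pure titanium: E = 100.5, α = 8.95, σ_y = 419.0 → σ = 215 MPa, n = 1.95
  aluminum alloy: E = 72.85, α = 23.1, σ_y = 466.0 → σ = 402 MPa, n = 1.16
Smallest n: copper with n = 0.461.

copper, n = 0.461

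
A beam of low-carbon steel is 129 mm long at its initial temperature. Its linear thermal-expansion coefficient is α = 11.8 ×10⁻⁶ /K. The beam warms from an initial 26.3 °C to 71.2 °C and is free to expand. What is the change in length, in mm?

0.0683 mm

ΔT = 71.2 − 26.3 = 44.90 K.
ΔL = α·L₀·ΔT = 11.8×10⁻⁶ × 129 mm × 44.90 K = 0.0683 mm.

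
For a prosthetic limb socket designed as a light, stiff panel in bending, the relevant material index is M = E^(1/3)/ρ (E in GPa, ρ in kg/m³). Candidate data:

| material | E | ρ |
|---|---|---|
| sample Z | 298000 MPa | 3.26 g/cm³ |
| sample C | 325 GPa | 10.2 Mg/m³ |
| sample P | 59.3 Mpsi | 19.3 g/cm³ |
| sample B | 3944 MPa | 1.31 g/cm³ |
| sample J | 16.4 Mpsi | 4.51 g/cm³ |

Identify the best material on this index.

After converting to SI:
  sample Z: E = 298.0 GPa, ρ = 3260 kg/m³
  sample C: E = 325.0 GPa, ρ = 10200 kg/m³
  sample P: E = 408.9 GPa, ρ = 19300 kg/m³
  sample B: E = 3.944 GPa, ρ = 1310 kg/m³
  sample J: E = 113.1 GPa, ρ = 4510 kg/m³
  sample Z: M = 2.05×10⁻³
  sample B: M = 1.21×10⁻³
  sample J: M = 1.07×10⁻³
  sample C: M = 0.674×10⁻³
  sample P: M = 0.385×10⁻³
Sample Z ranks first.

sample Z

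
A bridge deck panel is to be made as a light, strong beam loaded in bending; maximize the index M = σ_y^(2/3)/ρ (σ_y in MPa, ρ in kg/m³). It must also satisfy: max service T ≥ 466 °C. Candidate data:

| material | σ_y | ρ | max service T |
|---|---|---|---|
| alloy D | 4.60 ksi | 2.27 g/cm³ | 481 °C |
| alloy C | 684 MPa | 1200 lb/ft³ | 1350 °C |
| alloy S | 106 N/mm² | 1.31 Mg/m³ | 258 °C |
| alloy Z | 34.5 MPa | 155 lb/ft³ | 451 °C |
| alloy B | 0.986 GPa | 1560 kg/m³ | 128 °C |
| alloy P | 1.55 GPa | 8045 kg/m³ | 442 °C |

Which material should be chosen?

Screen on constraints: max service T ≥ 466 °C. Survivors: alloy D, alloy C.
Normalizing units and computing the index:
  alloy D: σ_y = 31.72 MPa, ρ = 2270 kg/m³
  alloy C: σ_y = 684.0 MPa, ρ = 19220 kg/m³
  alloy D: M = 4.41×10⁻³
  alloy C: M = 4.04×10⁻³
Highest index: alloy D.

alloy D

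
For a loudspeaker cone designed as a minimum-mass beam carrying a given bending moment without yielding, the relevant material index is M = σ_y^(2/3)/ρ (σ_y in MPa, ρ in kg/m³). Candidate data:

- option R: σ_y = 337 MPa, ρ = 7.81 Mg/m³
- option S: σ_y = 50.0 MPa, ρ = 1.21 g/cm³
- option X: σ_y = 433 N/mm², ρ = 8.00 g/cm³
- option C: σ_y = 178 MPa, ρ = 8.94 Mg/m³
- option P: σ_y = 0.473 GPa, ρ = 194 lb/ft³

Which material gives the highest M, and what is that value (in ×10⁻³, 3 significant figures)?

In SI units:
  option R: σ_y = 337.0 MPa, ρ = 7810 kg/m³
  option S: σ_y = 50.00 MPa, ρ = 1210 kg/m³
  option X: σ_y = 433.0 MPa, ρ = 8000 kg/m³
  option C: σ_y = 178.0 MPa, ρ = 8940 kg/m³
  option P: σ_y = 473.0 MPa, ρ = 3108 kg/m³
  option P: M = 19.5×10⁻³
  option S: M = 11.2×10⁻³
  option X: M = 7.15×10⁻³
  option R: M = 6.20×10⁻³
  option C: M = 3.54×10⁻³
Option P has the largest M.

option P, M = 19.5×10⁻³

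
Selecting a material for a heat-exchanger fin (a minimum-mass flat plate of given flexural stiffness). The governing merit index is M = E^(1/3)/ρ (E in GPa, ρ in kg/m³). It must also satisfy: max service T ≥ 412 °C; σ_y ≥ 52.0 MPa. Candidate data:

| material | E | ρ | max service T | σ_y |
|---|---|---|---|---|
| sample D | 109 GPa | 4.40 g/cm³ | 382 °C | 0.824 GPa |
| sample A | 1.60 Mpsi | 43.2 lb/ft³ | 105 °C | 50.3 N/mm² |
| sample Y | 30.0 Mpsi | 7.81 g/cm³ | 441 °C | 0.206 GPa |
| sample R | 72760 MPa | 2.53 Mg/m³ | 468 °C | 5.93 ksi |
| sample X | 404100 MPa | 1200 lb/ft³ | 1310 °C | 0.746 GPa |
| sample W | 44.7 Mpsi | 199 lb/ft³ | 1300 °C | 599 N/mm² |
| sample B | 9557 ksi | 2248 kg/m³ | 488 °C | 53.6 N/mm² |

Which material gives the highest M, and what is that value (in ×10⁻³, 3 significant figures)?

sample W, M = 2.12×10⁻³

Screen on constraints: max service T ≥ 412 °C; σ_y ≥ 52.0 MPa. Survivors: sample Y, sample X, sample W, sample B.
Convert each candidate to consistent units, then evaluate M:
  sample Y: E = 206.8 GPa, ρ = 7810 kg/m³
  sample X: E = 404.1 GPa, ρ = 19220 kg/m³
  sample W: E = 308.2 GPa, ρ = 3188 kg/m³
  sample B: E = 65.89 GPa, ρ = 2248 kg/m³
  sample W: M = 2.12×10⁻³
  sample B: M = 1.80×10⁻³
  sample Y: M = 0.757×10⁻³
  sample X: M = 0.385×10⁻³
Sample W ranks first.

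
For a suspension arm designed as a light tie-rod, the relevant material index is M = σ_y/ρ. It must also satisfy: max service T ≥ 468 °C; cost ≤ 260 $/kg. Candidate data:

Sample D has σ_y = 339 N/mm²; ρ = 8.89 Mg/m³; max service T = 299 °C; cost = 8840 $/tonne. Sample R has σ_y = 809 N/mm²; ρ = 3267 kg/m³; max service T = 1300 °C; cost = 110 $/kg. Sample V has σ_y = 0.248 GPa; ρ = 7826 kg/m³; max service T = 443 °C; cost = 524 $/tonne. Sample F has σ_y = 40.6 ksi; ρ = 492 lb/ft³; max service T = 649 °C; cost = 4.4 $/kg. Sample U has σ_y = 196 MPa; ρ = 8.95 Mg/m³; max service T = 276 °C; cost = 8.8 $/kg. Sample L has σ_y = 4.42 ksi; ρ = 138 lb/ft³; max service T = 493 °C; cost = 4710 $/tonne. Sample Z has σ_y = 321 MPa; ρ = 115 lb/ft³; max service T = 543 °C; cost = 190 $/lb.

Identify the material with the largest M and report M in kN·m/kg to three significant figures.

Screen on constraints: max service T ≥ 468 °C; cost ≤ 260 $/kg. Survivors: sample R, sample F, sample L.
After converting to SI:
  sample R: σ_y = 809.0 MPa, ρ = 3267 kg/m³
  sample F: σ_y = 279.9 MPa, ρ = 7881 kg/m³
  sample L: σ_y = 30.47 MPa, ρ = 2211 kg/m³
  sample R: M = 248 kN·m/kg
  sample F: M = 35.5 kN·m/kg
  sample L: M = 13.8 kN·m/kg
Sample R has the largest M.

sample R, M = 248 kN·m/kg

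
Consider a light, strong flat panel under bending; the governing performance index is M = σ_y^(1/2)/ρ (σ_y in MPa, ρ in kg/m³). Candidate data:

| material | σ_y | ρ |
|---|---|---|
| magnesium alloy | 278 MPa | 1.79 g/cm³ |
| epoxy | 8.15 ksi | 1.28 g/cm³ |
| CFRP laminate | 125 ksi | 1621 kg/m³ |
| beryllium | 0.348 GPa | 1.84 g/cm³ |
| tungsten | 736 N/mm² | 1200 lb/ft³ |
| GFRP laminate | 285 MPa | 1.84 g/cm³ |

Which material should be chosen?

In SI units:
  magnesium alloy: σ_y = 278.0 MPa, ρ = 1790 kg/m³
  epoxy: σ_y = 56.19 MPa, ρ = 1280 kg/m³
  CFRP laminate: σ_y = 861.8 MPa, ρ = 1621 kg/m³
  beryllium: σ_y = 348.0 MPa, ρ = 1840 kg/m³
  tungsten: σ_y = 736.0 MPa, ρ = 19220 kg/m³
  GFRP laminate: σ_y = 285.0 MPa, ρ = 1840 kg/m³
  CFRP laminate: M = 18.1×10⁻³
  beryllium: M = 10.1×10⁻³
  magnesium alloy: M = 9.31×10⁻³
  GFRP laminate: M = 9.17×10⁻³
  epoxy: M = 5.86×10⁻³
  tungsten: M = 1.41×10⁻³
CFRP laminate has the largest M.

CFRP laminate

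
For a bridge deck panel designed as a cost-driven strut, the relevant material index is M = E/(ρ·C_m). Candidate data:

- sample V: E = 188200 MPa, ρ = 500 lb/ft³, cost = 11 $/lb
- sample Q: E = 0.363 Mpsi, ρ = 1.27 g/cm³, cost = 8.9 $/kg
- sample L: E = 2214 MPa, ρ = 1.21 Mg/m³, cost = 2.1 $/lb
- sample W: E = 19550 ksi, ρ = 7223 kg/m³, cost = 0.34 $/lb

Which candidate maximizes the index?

Putting every candidate on a common basis:
  sample V: E = 188.2 GPa, ρ = 8009 kg/m³, cost = 24.25 $/kg
  sample Q: E = 2.503 GPa, ρ = 1270 kg/m³, cost = 8.900 $/kg
  sample L: E = 2.214 GPa, ρ = 1210 kg/m³, cost = 4.630 $/kg
  sample W: E = 134.8 GPa, ρ = 7223 kg/m³, cost = 0.7496 $/kg
  sample W: M = 24.9 MN·m per $
  sample V: M = 0.969 MN·m per $
  sample L: M = 0.395 MN·m per $
  sample Q: M = 0.221 MN·m per $
The maximum is for sample W.

sample W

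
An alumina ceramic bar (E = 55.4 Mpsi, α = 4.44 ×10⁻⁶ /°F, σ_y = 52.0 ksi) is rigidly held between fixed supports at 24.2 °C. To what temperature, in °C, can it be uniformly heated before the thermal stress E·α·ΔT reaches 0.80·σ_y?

E = 55.4 Mpsi = 382.0 GPa.
α = 4.44×10⁻⁶/°F × 9/5 = 7.99×10⁻⁶/K.
σ_y = 52.0 ksi = 358.5 MPa.
E·α·ΔT = 286.8 MPa ⇒ ΔT = 286.8 / (382.0×10³ × 7.99×10⁻⁶) = 93.96 K.
T = 24.2 + 93.96 = 118.2 °C.

118 °C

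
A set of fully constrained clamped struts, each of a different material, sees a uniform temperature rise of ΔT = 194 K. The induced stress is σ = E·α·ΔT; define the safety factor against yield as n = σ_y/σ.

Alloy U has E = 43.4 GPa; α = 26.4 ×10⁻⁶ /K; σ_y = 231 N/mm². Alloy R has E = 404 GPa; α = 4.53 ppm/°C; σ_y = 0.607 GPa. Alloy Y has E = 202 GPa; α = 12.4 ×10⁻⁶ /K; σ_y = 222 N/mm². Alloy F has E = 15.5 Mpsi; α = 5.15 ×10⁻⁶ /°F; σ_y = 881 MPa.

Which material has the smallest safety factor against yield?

alloy Y

With everything in SI (GPa, ×10⁻⁶/K, MPa):
  alloy U: E = 43.40, α = 26.4, σ_y = 231.0 → σ = 222 MPa, n = 1.04
  alloy R: E = 404.0, α = 4.53, σ_y = 607.0 → σ = 355 MPa, n = 1.71
  alloy Y: E = 202.0, α = 12.4, σ_y = 222.0 → σ = 486 MPa, n = 0.457
  alloy F: E = 106.9, α = 9.27, σ_y = 881.0 → σ = 192 MPa, n = 4.58
Alloy Y has the lowest safety factor, n = 0.457.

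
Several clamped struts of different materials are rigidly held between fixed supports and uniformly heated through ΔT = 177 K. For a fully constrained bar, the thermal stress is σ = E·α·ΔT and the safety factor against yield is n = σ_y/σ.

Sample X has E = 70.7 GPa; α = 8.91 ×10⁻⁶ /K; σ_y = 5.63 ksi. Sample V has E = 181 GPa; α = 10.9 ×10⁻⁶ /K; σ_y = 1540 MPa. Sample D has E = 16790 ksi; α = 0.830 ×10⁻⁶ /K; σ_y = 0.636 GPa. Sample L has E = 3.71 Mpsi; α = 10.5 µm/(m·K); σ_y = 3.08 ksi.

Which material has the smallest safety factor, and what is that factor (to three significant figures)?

sample X, n = 0.348

With everything in SI (GPa, ×10⁻⁶/K, MPa):
  sample X: E = 70.70, α = 8.91, σ_y = 38.82 → σ = 111 MPa, n = 0.348
  sample V: E = 181.0, α = 10.9, σ_y = 1540 → σ = 349 MPa, n = 4.41
  sample D: E = 115.8, α = 0.830, σ_y = 636.0 → σ = 17.0 MPa, n = 37.4
  sample L: E = 25.58, α = 10.5, σ_y = 21.24 → σ = 47.5 MPa, n = 0.447
The minimum is sample X at n = 0.348.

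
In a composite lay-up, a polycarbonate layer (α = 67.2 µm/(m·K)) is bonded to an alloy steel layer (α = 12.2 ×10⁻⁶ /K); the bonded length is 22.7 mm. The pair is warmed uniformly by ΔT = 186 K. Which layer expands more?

polycarbonate

α(polycarbonate) = 67.2×10⁻⁶/K vs α(alloy steel) = 12.2×10⁻⁶/K.
Higher α expands more for the same ΔT: polycarbonate.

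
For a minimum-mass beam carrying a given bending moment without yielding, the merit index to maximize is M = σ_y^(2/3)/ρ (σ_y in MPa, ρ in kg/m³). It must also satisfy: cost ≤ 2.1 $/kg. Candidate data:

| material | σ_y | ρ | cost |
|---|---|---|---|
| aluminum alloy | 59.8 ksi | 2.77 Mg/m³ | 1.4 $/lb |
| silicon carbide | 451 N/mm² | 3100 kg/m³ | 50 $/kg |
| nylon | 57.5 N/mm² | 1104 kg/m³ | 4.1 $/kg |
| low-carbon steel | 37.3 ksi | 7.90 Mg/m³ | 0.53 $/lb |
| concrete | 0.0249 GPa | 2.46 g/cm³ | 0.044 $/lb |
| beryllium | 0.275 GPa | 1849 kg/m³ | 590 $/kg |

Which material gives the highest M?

Screen on constraints: cost ≤ 2.1 $/kg. Survivors: low-carbon steel, concrete.
Convert each candidate to consistent units, then evaluate M:
  low-carbon steel: σ_y = 257.2 MPa, ρ = 7900 kg/m³
  concrete: σ_y = 24.90 MPa, ρ = 2460 kg/m³
  low-carbon steel: M = 5.12×10⁻³
  concrete: M = 3.47×10⁻³
Low-carbon steel ranks first.

low-carbon steel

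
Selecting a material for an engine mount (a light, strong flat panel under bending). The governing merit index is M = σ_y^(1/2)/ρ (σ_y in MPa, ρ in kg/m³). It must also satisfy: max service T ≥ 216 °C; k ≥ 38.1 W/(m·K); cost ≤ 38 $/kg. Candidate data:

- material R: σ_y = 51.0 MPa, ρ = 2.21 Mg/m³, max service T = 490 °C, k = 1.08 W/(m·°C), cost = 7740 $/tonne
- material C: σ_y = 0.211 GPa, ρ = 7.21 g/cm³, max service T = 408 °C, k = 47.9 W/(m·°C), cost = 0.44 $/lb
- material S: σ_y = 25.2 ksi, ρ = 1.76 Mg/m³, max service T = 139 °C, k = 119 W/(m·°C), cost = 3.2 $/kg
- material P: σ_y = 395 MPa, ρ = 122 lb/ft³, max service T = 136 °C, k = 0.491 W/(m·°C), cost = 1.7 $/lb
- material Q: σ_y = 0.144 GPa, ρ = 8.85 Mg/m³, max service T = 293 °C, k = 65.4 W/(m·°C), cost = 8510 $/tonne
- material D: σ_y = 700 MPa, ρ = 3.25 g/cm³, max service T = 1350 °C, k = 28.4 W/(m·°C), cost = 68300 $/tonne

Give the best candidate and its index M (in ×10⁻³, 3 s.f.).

Screen on constraints: max service T ≥ 216 °C; k ≥ 38.1 W/(m·K); cost ≤ 38 $/kg. Survivors: material C, material Q.
In SI units:
  material C: σ_y = 211.0 MPa, ρ = 7210 kg/m³
  material Q: σ_y = 144.0 MPa, ρ = 8850 kg/m³
  material C: M = 2.01×10⁻³
  material Q: M = 1.36×10⁻³
Material C ranks first.

material C, M = 2.01×10⁻³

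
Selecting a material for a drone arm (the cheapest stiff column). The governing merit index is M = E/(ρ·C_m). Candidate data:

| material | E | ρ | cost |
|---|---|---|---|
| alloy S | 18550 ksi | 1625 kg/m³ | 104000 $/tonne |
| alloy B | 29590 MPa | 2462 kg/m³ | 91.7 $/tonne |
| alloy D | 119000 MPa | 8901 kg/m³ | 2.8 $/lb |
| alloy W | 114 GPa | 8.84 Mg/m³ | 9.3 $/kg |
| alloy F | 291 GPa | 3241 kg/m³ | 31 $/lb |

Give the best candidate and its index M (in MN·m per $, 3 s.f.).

alloy B, M = 131 MN·m per $

After converting to SI:
  alloy S: E = 127.9 GPa, ρ = 1625 kg/m³, cost = 104.0 $/kg
  alloy B: E = 29.59 GPa, ρ = 2462 kg/m³, cost = 0.09170 $/kg
  alloy D: E = 119.0 GPa, ρ = 8901 kg/m³, cost = 6.173 $/kg
  alloy W: E = 114.0 GPa, ρ = 8840 kg/m³, cost = 9.300 $/kg
  alloy F: E = 291.0 GPa, ρ = 3241 kg/m³, cost = 68.34 $/kg
  alloy B: M = 131 MN·m per $
  alloy D: M = 2.17 MN·m per $
  alloy W: M = 1.39 MN·m per $
  alloy F: M = 1.31 MN·m per $
  alloy S: M = 0.757 MN·m per $
Alloy B ranks first.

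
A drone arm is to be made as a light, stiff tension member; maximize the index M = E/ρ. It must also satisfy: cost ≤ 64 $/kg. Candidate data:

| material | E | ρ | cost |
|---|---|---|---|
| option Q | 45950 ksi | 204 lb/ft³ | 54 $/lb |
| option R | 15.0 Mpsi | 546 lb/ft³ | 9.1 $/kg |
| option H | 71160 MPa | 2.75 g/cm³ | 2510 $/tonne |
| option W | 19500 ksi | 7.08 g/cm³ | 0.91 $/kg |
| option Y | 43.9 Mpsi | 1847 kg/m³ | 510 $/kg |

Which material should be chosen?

Screen on constraints: cost ≤ 64 $/kg. Survivors: option R, option H, option W.
After converting to SI:
  option R: E = 103.4 GPa, ρ = 8746 kg/m³
  option H: E = 71.16 GPa, ρ = 2750 kg/m³
  option W: E = 134.4 GPa, ρ = 7080 kg/m³
  option H: M = 25.9 MN·m/kg
  option W: M = 19.0 MN·m/kg
  option R: M = 11.8 MN·m/kg
Option H ranks first.

option H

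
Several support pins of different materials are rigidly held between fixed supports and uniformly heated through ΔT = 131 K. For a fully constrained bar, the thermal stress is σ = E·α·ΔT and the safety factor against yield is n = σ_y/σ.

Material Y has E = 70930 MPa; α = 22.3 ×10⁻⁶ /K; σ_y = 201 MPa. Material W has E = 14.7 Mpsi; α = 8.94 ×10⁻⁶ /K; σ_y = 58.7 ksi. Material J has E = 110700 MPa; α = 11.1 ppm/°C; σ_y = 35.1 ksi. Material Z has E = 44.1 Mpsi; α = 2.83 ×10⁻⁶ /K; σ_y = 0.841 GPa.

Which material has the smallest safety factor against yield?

material Y

Per material, after unit conversion:
  material Y: E = 70.93, α = 22.3, σ_y = 201.0 → σ = 207 MPa, n = 0.970
  material W: E = 101.4, α = 8.94, σ_y = 404.7 → σ = 119 MPa, n = 3.41
  material J: E = 110.7, α = 11.1, σ_y = 242.0 → σ = 161 MPa, n = 1.50
  material Z: E = 304.1, α = 2.83, σ_y = 841.0 → σ = 113 MPa, n = 7.46
The minimum is material Y at n = 0.970.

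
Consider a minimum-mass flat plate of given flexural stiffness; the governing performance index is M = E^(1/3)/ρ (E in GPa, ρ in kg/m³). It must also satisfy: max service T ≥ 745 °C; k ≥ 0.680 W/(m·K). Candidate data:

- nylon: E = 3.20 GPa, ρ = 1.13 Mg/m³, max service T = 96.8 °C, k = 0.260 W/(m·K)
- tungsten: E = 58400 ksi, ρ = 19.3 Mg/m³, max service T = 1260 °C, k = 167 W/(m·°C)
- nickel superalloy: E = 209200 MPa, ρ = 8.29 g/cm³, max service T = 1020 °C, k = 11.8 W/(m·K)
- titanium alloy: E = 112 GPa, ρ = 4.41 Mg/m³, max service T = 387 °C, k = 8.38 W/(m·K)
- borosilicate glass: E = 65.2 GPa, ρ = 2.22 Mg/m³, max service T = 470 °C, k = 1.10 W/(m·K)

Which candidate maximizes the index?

nickel superalloy

Screen on constraints: max service T ≥ 745 °C; k ≥ 0.680 W/(m·K). Survivors: tungsten, nickel superalloy.
In SI units:
  tungsten: E = 402.7 GPa, ρ = 19300 kg/m³
  nickel superalloy: E = 209.2 GPa, ρ = 8290 kg/m³
  nickel superalloy: M = 0.716×10⁻³
  tungsten: M = 0.383×10⁻³
The maximum is for nickel superalloy.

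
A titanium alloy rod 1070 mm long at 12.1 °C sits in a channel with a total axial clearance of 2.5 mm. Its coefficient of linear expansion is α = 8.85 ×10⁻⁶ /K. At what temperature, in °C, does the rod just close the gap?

α·L₀·ΔT = 2.5 mm ⇒ ΔT = 2.5 / (8.85×10⁻⁶ × 1070.0) = 264.0 K.
T = 12.1 + 264.0 = 276.1 °C.

276 °C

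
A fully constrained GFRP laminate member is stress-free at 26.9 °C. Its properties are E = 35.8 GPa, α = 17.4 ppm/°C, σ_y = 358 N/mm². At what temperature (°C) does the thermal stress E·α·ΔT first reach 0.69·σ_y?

σ_y = 358 N/mm² = 358.0 MPa.
E·α·ΔT = 247.0 MPa ⇒ ΔT = 247.0 / (35.80×10³ × 17.4×10⁻⁶) = 396.6 K.
T = 26.9 + 396.6 = 423.5 °C.

423 °C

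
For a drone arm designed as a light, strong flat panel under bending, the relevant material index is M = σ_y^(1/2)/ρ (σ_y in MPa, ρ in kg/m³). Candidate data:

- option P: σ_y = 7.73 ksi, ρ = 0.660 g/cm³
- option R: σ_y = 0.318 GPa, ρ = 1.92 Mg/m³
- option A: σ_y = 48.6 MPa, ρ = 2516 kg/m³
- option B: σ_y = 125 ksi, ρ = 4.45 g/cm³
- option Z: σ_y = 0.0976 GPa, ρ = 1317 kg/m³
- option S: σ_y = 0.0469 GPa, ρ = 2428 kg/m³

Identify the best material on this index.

option P

Putting every candidate on a common basis:
  option P: σ_y = 53.30 MPa, ρ = 660.0 kg/m³
  option R: σ_y = 318.0 MPa, ρ = 1920 kg/m³
  option A: σ_y = 48.60 MPa, ρ = 2516 kg/m³
  option B: σ_y = 861.8 MPa, ρ = 4450 kg/m³
  option Z: σ_y = 97.60 MPa, ρ = 1317 kg/m³
  option S: σ_y = 46.90 MPa, ρ = 2428 kg/m³
  option P: M = 11.1×10⁻³
  option R: M = 9.29×10⁻³
  option Z: M = 7.50×10⁻³
  option B: M = 6.60×10⁻³
  option S: M = 2.82×10⁻³
  option A: M = 2.77×10⁻³
Highest index: option P.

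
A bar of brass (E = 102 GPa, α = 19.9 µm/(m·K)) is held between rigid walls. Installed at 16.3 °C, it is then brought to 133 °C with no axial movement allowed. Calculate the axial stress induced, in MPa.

ΔT = 116.7 K. Constrained thermal stress σ = E·α·ΔT = 102.0×10³ MPa × 19.9×10⁻⁶ × 116.7 = 237 MPa (compressive).

237 MPa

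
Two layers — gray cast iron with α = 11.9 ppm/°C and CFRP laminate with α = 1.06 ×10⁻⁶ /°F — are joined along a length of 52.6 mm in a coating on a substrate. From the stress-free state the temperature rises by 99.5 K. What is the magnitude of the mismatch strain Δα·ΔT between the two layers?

CFRP laminate: α = 1.06×10⁻⁶/°F × 9/5 = 1.91×10⁻⁶/K.
Δα = |11.9 − 1.91|×10⁻⁶/K = 9.99×10⁻⁶/K.
Mismatch strain = Δα·ΔT = 9.99×10⁻⁶ × 99.5 = 9.94×10⁻⁴.

9.94×10⁻⁴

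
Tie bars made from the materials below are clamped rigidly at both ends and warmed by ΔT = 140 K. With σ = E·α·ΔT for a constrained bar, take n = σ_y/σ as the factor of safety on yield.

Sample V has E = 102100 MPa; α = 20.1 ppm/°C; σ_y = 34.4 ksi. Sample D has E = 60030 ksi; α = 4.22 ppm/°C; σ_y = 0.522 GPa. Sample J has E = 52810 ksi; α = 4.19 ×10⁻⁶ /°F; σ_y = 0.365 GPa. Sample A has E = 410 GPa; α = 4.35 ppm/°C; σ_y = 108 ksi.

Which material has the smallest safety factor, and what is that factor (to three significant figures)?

In consistent units (E in GPa, α in ×10⁻⁶/K, σ_y in MPa):
  sample V: E = 102.1, α = 20.1, σ_y = 237.2 → σ = 287 MPa, n = 0.826
  sample D: E = 413.9, α = 4.22, σ_y = 522.0 → σ = 245 MPa, n = 2.13
  sample J: E = 364.1, α = 7.54, σ_y = 365.0 → σ = 384 MPa, n = 0.949
  sample A: E = 410.0, α = 4.35, σ_y = 744.6 → σ = 250 MPa, n = 2.98
Smallest n: sample V with n = 0.826.

sample V, n = 0.826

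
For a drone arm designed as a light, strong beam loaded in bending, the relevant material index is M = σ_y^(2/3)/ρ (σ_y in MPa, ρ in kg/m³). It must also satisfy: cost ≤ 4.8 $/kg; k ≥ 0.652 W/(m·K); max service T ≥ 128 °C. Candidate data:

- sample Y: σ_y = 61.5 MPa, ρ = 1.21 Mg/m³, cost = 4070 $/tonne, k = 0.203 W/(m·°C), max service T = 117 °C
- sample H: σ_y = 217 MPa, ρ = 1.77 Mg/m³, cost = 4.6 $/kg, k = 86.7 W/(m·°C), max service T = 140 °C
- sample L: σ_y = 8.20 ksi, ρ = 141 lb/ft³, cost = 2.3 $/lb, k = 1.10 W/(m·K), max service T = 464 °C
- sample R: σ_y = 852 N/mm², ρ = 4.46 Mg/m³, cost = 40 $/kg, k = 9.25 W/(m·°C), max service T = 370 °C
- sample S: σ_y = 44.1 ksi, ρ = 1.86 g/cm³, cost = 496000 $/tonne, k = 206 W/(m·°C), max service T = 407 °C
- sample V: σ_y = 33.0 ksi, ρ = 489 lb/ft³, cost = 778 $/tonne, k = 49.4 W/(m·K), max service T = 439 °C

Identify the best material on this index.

sample H

Screen on constraints: cost ≤ 4.8 $/kg; k ≥ 0.652 W/(m·K); max service T ≥ 128 °C. Survivors: sample H, sample V.
Convert each candidate to consistent units, then evaluate M:
  sample H: σ_y = 217.0 MPa, ρ = 1770 kg/m³
  sample V: σ_y = 227.5 MPa, ρ = 7833 kg/m³
  sample H: M = 20.4×10⁻³
  sample V: M = 4.76×10⁻³
The maximum is for sample H.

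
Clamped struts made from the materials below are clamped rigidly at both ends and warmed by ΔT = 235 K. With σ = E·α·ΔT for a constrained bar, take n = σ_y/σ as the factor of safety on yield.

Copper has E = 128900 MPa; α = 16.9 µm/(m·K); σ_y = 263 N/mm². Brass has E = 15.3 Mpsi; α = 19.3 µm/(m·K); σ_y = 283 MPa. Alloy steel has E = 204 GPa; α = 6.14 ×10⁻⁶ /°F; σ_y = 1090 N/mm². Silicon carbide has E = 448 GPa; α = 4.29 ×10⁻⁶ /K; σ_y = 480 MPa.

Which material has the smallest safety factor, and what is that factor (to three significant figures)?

Converting E to GPa, α to ×10⁻⁶/K, σ_y to MPa, then σ and n for each:
  copper: E = 128.9, α = 16.9, σ_y = 263.0 → σ = 512 MPa, n = 0.514
  brass: E = 105.5, α = 19.3, σ_y = 283.0 → σ = 478 MPa, n = 0.591
  alloy steel: E = 204.0, α = 11.1, σ_y = 1090 → σ = 530 MPa, n = 2.06
  silicon carbide: E = 448.0, α = 4.29, σ_y = 480.0 → σ = 452 MPa, n = 1.06
Smallest n: copper with n = 0.514.

copper, n = 0.514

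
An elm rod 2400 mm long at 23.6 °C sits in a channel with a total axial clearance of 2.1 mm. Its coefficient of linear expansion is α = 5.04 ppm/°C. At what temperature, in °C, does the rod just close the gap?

197 °C

α·L₀·ΔT = 2.1 mm ⇒ ΔT = 2.1 / (5.04×10⁻⁶ × 2400.0) = 173.6 K.
T = 23.6 + 173.6 = 197.2 °C.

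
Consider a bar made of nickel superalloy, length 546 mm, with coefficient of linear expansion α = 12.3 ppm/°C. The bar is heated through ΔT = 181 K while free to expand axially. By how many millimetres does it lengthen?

ΔL = α·L₀·ΔT = 12.3×10⁻⁶ × 546 mm × 181.0 K = 1.22 mm.

1.22 mm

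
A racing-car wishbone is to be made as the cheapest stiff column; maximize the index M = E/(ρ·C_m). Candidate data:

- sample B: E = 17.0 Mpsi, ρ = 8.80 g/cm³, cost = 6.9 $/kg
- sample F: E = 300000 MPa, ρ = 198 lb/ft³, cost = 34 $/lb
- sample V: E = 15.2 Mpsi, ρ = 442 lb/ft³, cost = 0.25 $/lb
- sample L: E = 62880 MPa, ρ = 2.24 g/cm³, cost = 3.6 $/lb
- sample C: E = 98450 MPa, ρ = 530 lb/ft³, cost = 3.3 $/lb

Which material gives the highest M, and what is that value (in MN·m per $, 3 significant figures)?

sample V, M = 26.9 MN·m per $

Putting every candidate on a common basis:
  sample B: E = 117.2 GPa, ρ = 8800 kg/m³, cost = 6.900 $/kg
  sample F: E = 300.0 GPa, ρ = 3172 kg/m³, cost = 74.96 $/kg
  sample V: E = 104.8 GPa, ρ = 7080 kg/m³, cost = 0.5511 $/kg
  sample L: E = 62.88 GPa, ρ = 2240 kg/m³, cost = 7.937 $/kg
  sample C: E = 98.45 GPa, ρ = 8490 kg/m³, cost = 7.275 $/kg
  sample V: M = 26.9 MN·m per $
  sample L: M = 3.54 MN·m per $
  sample B: M = 1.93 MN·m per $
  sample C: M = 1.59 MN·m per $
  sample F: M = 1.26 MN·m per $
Highest index: sample V.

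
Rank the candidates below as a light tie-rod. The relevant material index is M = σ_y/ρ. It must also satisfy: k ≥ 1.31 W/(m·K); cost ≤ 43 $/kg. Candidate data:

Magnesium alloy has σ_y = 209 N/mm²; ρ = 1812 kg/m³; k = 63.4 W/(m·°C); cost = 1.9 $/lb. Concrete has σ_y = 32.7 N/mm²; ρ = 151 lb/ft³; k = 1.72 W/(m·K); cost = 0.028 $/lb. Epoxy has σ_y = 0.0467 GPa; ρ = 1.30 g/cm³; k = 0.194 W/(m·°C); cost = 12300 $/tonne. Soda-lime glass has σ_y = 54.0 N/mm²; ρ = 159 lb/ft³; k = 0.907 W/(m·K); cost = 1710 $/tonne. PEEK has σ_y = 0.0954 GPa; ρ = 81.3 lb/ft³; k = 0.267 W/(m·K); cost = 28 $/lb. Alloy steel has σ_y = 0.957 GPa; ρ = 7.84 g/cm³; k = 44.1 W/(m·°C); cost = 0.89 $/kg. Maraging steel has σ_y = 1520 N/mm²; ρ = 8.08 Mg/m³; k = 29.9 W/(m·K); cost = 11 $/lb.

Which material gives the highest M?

Screen on constraints: k ≥ 1.31 W/(m·K); cost ≤ 43 $/kg. Survivors: magnesium alloy, concrete, alloy steel, maraging steel.
After converting to SI:
  magnesium alloy: σ_y = 209.0 MPa, ρ = 1812 kg/m³
  concrete: σ_y = 32.70 MPa, ρ = 2419 kg/m³
  alloy steel: σ_y = 957.0 MPa, ρ = 7840 kg/m³
  maraging steel: σ_y = 1520 MPa, ρ = 8080 kg/m³
  maraging steel: M = 188 kN·m/kg
  alloy steel: M = 122 kN·m/kg
  magnesium alloy: M = 115 kN·m/kg
  concrete: M = 13.5 kN·m/kg
The maximum is for maraging steel.

maraging steel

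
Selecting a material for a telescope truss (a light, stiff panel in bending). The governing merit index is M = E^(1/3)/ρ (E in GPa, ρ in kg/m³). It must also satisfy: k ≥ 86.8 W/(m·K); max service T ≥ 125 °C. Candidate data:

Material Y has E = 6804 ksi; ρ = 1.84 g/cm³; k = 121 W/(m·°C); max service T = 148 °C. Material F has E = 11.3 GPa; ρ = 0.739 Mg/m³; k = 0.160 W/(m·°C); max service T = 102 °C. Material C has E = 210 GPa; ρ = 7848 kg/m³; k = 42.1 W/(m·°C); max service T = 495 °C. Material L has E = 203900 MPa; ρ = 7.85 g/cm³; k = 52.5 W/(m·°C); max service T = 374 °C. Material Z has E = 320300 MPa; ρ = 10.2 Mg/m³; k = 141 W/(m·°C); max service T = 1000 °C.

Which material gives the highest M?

material Y

Screen on constraints: k ≥ 86.8 W/(m·K); max service T ≥ 125 °C. Survivors: material Y, material Z.
Convert each candidate to consistent units, then evaluate M:
  material Y: E = 46.91 GPa, ρ = 1840 kg/m³
  material Z: E = 320.3 GPa, ρ = 10200 kg/m³
  material Y: M = 1.96×10⁻³
  material Z: M = 0.671×10⁻³
Highest index: material Y.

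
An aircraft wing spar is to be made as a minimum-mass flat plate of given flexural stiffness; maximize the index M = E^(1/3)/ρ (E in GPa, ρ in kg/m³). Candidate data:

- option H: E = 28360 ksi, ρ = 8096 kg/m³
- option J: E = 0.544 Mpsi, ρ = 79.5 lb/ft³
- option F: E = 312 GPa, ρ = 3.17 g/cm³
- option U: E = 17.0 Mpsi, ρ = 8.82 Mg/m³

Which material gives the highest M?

Normalizing units and computing the index:
  option H: E = 195.5 GPa, ρ = 8096 kg/m³
  option J: E = 3.751 GPa, ρ = 1273 kg/m³
  option F: E = 312.0 GPa, ρ = 3170 kg/m³
  option U: E = 117.2 GPa, ρ = 8820 kg/m³
  option F: M = 2.14×10⁻³
  option J: M = 1.22×10⁻³
  option H: M = 0.717×10⁻³
  option U: M = 0.555×10⁻³
Highest index: option F.

option F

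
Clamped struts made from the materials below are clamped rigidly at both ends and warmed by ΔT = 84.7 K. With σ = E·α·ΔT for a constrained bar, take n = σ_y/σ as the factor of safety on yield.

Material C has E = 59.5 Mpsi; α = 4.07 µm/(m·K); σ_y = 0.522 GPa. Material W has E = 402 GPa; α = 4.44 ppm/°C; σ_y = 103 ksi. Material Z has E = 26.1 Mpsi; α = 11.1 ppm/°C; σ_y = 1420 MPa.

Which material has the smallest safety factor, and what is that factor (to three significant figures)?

Per material, after unit conversion:
  material C: E = 410.2, α = 4.07, σ_y = 522.0 → σ = 141 MPa, n = 3.69
  material W: E = 402.0, α = 4.44, σ_y = 710.2 → σ = 151 MPa, n = 4.70
  material Z: E = 180.0, α = 11.1, σ_y = 1420 → σ = 169 MPa, n = 8.39
The minimum is material C at n = 3.69.

material C, n = 3.69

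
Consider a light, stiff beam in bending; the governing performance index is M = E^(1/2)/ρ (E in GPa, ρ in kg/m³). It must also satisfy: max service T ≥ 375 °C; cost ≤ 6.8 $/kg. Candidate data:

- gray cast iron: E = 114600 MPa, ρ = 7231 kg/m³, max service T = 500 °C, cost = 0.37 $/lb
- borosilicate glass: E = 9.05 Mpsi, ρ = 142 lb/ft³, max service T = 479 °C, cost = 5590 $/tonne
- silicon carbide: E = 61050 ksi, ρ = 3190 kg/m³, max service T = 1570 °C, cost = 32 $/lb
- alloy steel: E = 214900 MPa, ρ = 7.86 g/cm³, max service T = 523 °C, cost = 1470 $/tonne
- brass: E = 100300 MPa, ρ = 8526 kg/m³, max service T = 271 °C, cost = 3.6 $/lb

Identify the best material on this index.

borosilicate glass

Screen on constraints: max service T ≥ 375 °C; cost ≤ 6.8 $/kg. Survivors: gray cast iron, borosilicate glass, alloy steel.
In SI units:
  gray cast iron: E = 114.6 GPa, ρ = 7231 kg/m³
  borosilicate glass: E = 62.40 GPa, ρ = 2275 kg/m³
  alloy steel: E = 214.9 GPa, ρ = 7860 kg/m³
  borosilicate glass: M = 3.47×10⁻³
  alloy steel: M = 1.87×10⁻³
  gray cast iron: M = 1.48×10⁻³
Highest index: borosilicate glass.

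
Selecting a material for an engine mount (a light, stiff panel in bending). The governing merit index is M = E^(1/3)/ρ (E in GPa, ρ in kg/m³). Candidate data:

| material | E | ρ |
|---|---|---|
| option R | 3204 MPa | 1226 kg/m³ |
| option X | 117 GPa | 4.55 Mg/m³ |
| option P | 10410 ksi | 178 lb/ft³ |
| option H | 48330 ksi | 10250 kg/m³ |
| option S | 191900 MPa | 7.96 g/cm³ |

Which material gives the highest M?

option P

In SI units:
  option R: E = 3.204 GPa, ρ = 1226 kg/m³
  option X: E = 117.0 GPa, ρ = 4550 kg/m³
  option P: E = 71.77 GPa, ρ = 2851 kg/m³
  option H: E = 333.2 GPa, ρ = 10250 kg/m³
  option S: E = 191.9 GPa, ρ = 7960 kg/m³
  option P: M = 1.46×10⁻³
  option R: M = 1.20×10⁻³
  option X: M = 1.07×10⁻³
  option S: M = 0.725×10⁻³
  option H: M = 0.676×10⁻³
The maximum is for option P.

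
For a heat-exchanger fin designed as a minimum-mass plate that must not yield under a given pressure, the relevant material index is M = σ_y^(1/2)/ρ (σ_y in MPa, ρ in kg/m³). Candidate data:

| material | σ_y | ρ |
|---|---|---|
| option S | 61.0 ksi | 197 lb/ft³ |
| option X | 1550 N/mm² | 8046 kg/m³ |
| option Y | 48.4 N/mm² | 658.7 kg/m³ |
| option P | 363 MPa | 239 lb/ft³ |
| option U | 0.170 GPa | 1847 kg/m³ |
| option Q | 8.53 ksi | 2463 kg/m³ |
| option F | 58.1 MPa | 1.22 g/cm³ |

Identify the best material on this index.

Normalizing units and computing the index:
  option S: σ_y = 420.6 MPa, ρ = 3156 kg/m³
  option X: σ_y = 1550 MPa, ρ = 8046 kg/m³
  option Y: σ_y = 48.40 MPa, ρ = 658.7 kg/m³
  option P: σ_y = 363.0 MPa, ρ = 3828 kg/m³
  option U: σ_y = 170.0 MPa, ρ = 1847 kg/m³
  option Q: σ_y = 58.81 MPa, ρ = 2463 kg/m³
  option F: σ_y = 58.10 MPa, ρ = 1220 kg/m³
  option Y: M = 10.6×10⁻³
  option U: M = 7.06×10⁻³
  option S: M = 6.50×10⁻³
  option F: M = 6.25×10⁻³
  option P: M = 4.98×10⁻³
  option X: M = 4.89×10⁻³
  option Q: M = 3.11×10⁻³
Option Y ranks first.

option Y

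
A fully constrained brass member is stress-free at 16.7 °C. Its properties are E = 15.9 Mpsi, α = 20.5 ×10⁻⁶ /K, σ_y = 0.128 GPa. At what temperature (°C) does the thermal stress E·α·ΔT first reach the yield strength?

73.7 °C

E = 15.9 Mpsi = 109.6 GPa.
σ_y = 0.128 GPa = 128.0 MPa.
E·α·ΔT = 128.0 MPa ⇒ ΔT = 128.0 / (109.6×10³ × 20.5×10⁻⁶) = 56.96 K.
T = 16.7 + 56.96 = 73.66 °C.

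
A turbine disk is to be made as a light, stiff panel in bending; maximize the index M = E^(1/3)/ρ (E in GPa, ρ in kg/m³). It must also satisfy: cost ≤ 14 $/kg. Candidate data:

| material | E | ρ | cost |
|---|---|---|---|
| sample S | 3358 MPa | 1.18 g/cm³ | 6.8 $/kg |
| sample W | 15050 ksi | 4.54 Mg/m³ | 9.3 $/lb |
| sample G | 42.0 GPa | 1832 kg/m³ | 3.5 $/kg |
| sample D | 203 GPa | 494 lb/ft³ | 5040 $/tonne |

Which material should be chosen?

Screen on constraints: cost ≤ 14 $/kg. Survivors: sample S, sample G, sample D.
Putting every candidate on a common basis:
  sample S: E = 3.358 GPa, ρ = 1180 kg/m³
  sample G: E = 42.00 GPa, ρ = 1832 kg/m³
  sample D: E = 203.0 GPa, ρ = 7913 kg/m³
  sample G: M = 1.90×10⁻³
  sample S: M = 1.27×10⁻³
  sample D: M = 0.743×10⁻³
Highest index: sample G.

sample G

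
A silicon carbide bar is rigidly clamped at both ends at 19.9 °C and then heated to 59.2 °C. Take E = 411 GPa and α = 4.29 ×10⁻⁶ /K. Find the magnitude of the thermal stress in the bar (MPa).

ΔT = 39.30 K. Constrained thermal stress σ = E·α·ΔT = 411.0×10³ MPa × 4.29×10⁻⁶ × 39.30 = 69.3 MPa (compressive).

69.3 MPa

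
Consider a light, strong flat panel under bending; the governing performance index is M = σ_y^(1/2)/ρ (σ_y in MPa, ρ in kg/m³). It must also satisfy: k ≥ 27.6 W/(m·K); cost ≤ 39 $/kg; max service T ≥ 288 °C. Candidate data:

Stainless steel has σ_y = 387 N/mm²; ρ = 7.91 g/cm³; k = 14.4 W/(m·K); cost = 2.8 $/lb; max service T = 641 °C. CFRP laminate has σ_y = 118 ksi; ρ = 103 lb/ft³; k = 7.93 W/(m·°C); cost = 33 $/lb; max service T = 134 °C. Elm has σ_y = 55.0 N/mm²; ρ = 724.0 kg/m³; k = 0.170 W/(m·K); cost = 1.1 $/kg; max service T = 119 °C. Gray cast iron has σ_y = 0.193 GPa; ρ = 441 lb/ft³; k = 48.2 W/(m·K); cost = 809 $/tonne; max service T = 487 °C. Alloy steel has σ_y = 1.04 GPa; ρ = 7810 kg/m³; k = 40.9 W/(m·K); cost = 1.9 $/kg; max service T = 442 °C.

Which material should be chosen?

Screen on constraints: k ≥ 27.6 W/(m·K); cost ≤ 39 $/kg; max service T ≥ 288 °C. Survivors: gray cast iron, alloy steel.
Normalizing units and computing the index:
  gray cast iron: σ_y = 193.0 MPa, ρ = 7064 kg/m³
  alloy steel: σ_y = 1040 MPa, ρ = 7810 kg/m³
  alloy steel: M = 4.13×10⁻³
  gray cast iron: M = 1.97×10⁻³
The maximum is for alloy steel.

alloy steel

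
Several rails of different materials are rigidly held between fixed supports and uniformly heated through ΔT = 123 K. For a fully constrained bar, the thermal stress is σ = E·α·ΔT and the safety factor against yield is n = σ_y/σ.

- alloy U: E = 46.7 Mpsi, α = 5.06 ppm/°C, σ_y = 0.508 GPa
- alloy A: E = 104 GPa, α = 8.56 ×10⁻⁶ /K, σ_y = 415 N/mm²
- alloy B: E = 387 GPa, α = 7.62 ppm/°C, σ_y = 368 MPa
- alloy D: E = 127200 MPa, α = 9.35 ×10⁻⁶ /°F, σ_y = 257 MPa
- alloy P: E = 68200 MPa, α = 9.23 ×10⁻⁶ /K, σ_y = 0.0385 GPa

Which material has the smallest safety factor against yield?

alloy P

Converting E to GPa, α to ×10⁻⁶/K, σ_y to MPa, then σ and n for each:
  alloy U: E = 322.0, α = 5.06, σ_y = 508.0 → σ = 200 MPa, n = 2.53
  alloy A: E = 104.0, α = 8.56, σ_y = 415.0 → σ = 109 MPa, n = 3.79
  alloy B: E = 387.0, α = 7.62, σ_y = 368.0 → σ = 363 MPa, n = 1.01
  alloy D: E = 127.2, α = 16.8, σ_y = 257.0 → σ = 263 MPa, n = 0.976
  alloy P: E = 68.20, α = 9.23, σ_y = 38.50 → σ = 77.4 MPa, n = 0.497
The minimum is alloy P at n = 0.497.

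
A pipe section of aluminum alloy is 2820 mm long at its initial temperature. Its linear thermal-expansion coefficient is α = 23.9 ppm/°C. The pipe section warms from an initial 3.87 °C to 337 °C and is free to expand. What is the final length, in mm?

2842.5 mm

ΔT = 337 − 3.87 = 333.1 K.
ΔL = α·L₀·ΔT = 23.9×10⁻⁶ × 2820 mm × 333.1 K = 22.5 mm.
L = L₀ + ΔL = 2820 + 22.5 = 2842.5 mm.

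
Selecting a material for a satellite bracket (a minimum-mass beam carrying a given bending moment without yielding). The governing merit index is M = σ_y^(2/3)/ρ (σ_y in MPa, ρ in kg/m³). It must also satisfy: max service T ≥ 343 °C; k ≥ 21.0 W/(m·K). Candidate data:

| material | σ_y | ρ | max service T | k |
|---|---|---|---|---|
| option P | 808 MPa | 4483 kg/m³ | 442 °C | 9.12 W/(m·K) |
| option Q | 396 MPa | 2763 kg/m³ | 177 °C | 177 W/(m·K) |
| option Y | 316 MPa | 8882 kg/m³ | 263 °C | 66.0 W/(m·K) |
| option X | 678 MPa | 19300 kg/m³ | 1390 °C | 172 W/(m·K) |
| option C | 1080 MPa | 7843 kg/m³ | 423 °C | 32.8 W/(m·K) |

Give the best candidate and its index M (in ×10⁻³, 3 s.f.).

option C, M = 13.4×10⁻³

Screen on constraints: max service T ≥ 343 °C; k ≥ 21.0 W/(m·K). Survivors: option X, option C.
Evaluate M for each candidate:
  option C: M = 13.4×10⁻³
  option X: M = 4.00×10⁻³
Option C has the largest M.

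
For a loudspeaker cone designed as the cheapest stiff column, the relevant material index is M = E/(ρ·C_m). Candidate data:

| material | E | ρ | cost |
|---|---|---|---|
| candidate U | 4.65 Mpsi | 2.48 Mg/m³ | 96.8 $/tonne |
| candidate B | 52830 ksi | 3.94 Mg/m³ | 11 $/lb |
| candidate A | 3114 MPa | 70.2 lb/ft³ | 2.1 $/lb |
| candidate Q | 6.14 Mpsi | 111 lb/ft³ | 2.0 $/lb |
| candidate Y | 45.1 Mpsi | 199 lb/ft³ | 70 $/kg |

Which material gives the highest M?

candidate U

In SI units:
  candidate U: E = 32.06 GPa, ρ = 2480 kg/m³, cost = 0.09680 $/kg
  candidate B: E = 364.3 GPa, ρ = 3940 kg/m³, cost = 24.25 $/kg
  candidate A: E = 3.114 GPa, ρ = 1124 kg/m³, cost = 4.630 $/kg
  candidate Q: E = 42.33 GPa, ρ = 1778 kg/m³, cost = 4.409 $/kg
  candidate Y: E = 311.0 GPa, ρ = 3188 kg/m³, cost = 70.00 $/kg
  candidate U: M = 134 MN·m per $
  candidate Q: M = 5.40 MN·m per $
  candidate B: M = 3.81 MN·m per $
  candidate Y: M = 1.39 MN·m per $
  candidate A: M = 0.598 MN·m per $
The maximum is for candidate U.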